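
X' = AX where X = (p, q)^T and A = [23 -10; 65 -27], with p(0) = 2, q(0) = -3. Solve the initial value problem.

Coefficient matrix A = [[23, -10], [65, -27]].
Characteristic polynomial det(A - λI) = λ^2 + 4λ + 29 = 0.
Eigenvalues λ = -2 ± 5i (complex conjugate pair).
For λ=-2+5i: an eigenvector is (1,3) - i(-1,-2) = (1 + i, 3 + 2i).
A real fundamental pair from Re and Im of e^((-2+5i)t)v: X_1 = e^(-2t)(cos(5t)·(1,3) + sin(5t)·(-1,-2)), X_2 = e^(-2t)(sin(5t)·(1,3) - cos(5t)·(-1,-2)).
General solution: K_1X_1 + K_2X_2.
Applying p(0)=2, q(0)=-3 gives K_1=-7, K_2=9.

p(t) = 16e^(-2t)sin(5t) + 2e^(-2t)cos(5t), q(t) = 41e^(-2t)sin(5t) - 3e^(-2t)cos(5t)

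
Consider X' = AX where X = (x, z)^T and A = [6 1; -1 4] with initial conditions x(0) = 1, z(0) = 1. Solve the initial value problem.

Coefficient matrix A = [[6, 1], [-1, 4]].
Characteristic polynomial det(A - λI) = λ^2 - 10λ + 25 = 0.
Single eigenvalue λ = 5 with algebraic multiplicity 2.
Eigenvector v = (1,-1); generalized eigenvector w with (A-λI)w=v is (-1,2).
General solution: e^(5t)[K_1·v + K_2·(t·v + w)].
Applying x(0)=1, z(0)=1 gives K_1=3, K_2=2.

x(t) = 2te^(5t) + e^(5t), z(t) = -2te^(5t) + e^(5t)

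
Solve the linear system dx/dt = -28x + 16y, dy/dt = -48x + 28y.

Coefficient matrix A = [[-28, 16], [-48, 28]].
Characteristic polynomial det(A - λI) = λ^2 - 16 = 0.
Eigenvalues λ = 4, -4.
For λ=4: (A-λI) row 1 is [-32, 16], so an eigenvector is (-1, -2).
For λ=-4: (A-λI) row 1 is [-24, 16], so an eigenvector is (-2, -3).
General solution: c_1e^(4t)(-1,-2) + c_2e^(-4t)(-2,-3).

x(t) = -c_1e^(4t) - 2c_2e^(-4t), y(t) = -2c_1e^(4t) - 3c_2e^(-4t)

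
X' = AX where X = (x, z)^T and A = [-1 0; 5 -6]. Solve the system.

Coefficient matrix A = [[-1, 0], [5, -6]].
Characteristic polynomial det(A - λI) = λ^2 + 7λ + 6 = 0.
Eigenvalues λ = -1, -6.
For λ=-1: (A-λI) row 2 is [5, -5], so an eigenvector is (1, 1).
For λ=-6: (A-λI) row 1 is [5, 0], so an eigenvector is (0, -1).
General solution: K_1e^(-t)(1,1) + K_2e^(-6t)(0,-1).

x(t) = K_1e^(-t), z(t) = K_1e^(-t) - K_2e^(-6t)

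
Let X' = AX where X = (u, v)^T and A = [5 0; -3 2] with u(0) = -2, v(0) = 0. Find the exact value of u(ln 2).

A = [[5,0],[-3,2]]; eigenvalues λ = 5, 2.
Eigenvectors: (-1,1) for λ=5, (0,-1) for λ=2.
From the initial condition, c_1 = 2, c_2 = 2.
u(ln 2) = (2)(2^5)(-1) + (2)(2^2)(0) = -64.

-64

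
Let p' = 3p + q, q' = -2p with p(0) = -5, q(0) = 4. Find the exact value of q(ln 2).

A = [[3,1],[-2,0]]; eigenvalues λ = 2, 1.
Eigenvectors: (1,-1) for λ=2, (-1,2) for λ=1.
From the initial condition, c_1 = -6, c_2 = -1.
q(ln 2) = (-6)(2^2)(-1) + (-1)(2^1)(2) = 20.

20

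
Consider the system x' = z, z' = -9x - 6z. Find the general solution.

x(t) = -C_1e^(-3t) - C_2te^(-3t) - C_2e^(-3t), z(t) = 3C_1e^(-3t) + 3C_2te^(-3t) + 2C_2e^(-3t)

Coefficient matrix A = [[0, 1], [-9, -6]].
Characteristic polynomial det(A - λI) = λ^2 + 6λ + 9 = 0.
Single eigenvalue λ = -3 with algebraic multiplicity 2.
Eigenvector v = (-1,3); generalized eigenvector w with (A-λI)w=v is (-1,2).
General solution: e^(-3t)[C_1·v + C_2·(t·v + w)].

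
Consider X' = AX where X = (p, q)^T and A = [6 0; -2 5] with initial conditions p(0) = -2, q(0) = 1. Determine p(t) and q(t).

Coefficient matrix A = [[6, 0], [-2, 5]].
Characteristic polynomial det(A - λI) = λ^2 - 11λ + 30 = 0.
Eigenvalues λ = 5, 6.
For λ=5: (A-λI) row 1 is [1, 0], so an eigenvector is (0, 1).
For λ=6: (A-λI) row 2 is [-2, -1], so an eigenvector is (-1, 2).
General solution: K_1e^(5t)(0,1) + K_2e^(6t)(-1,2).
Applying p(0)=-2, q(0)=1 gives K_1=-3, K_2=2.

p(t) = -2e^(6t), q(t) = 4e^(6t) - 3e^(5t)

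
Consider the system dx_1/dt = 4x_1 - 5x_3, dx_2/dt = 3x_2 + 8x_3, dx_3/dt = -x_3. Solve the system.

Coefficient matrix A = [[4, 0, -5], [0, 3, 8], [0, 0, -1]].
det(A - λI) = 0 gives eigenvalues λ = 3, 4, -1.
For λ=3: eigenvector (0,1,0).
For λ=4: eigenvector (1,0,0).
For λ=-1: eigenvector (1,-2,1).
General solution: K_1e^(3t)(0,1,0) + K_2e^(4t)(1,0,0) + K_3e^(-t)(1,-2,1).

x_1(t) = K_2e^(4t) + K_3e^(-t), x_2(t) = K_1e^(3t) - 2K_3e^(-t), x_3(t) = K_3e^(-t)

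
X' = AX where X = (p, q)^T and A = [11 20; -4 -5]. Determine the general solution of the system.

Coefficient matrix A = [[11, 20], [-4, -5]].
Characteristic polynomial det(A - λI) = λ^2 - 6λ + 25 = 0.
Eigenvalues λ = 3 ± 4i (complex conjugate pair).
For λ=3+4i: an eigenvector is (1,0) - i(2,-1) = (1 - 2i, 0 + i).
A real fundamental pair from Re and Im of e^((3+4i)t)v: X_1 = e^(3t)(cos(4t)·(1,0) + sin(4t)·(2,-1)), X_2 = e^(3t)(sin(4t)·(1,0) - cos(4t)·(2,-1)).
General solution: C_1X_1 + C_2X_2.

p(t) = 2C_1e^(3t)sin(4t) + C_1e^(3t)cos(4t) + C_2e^(3t)sin(4t) - 2C_2e^(3t)cos(4t), q(t) = -C_1e^(3t)sin(4t) + C_2e^(3t)cos(4t)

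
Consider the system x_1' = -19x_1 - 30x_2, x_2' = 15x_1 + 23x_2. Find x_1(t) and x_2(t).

x_1(t) = -C_1e^(2t)sin(3t) + 3C_1e^(2t)cos(3t) + 3C_2e^(2t)sin(3t) + C_2e^(2t)cos(3t), x_2(t) = C_1e^(2t)sin(3t) - 2C_1e^(2t)cos(3t) - 2C_2e^(2t)sin(3t) - C_2e^(2t)cos(3t)

Coefficient matrix A = [[-19, -30], [15, 23]].
Characteristic polynomial det(A - λI) = λ^2 - 4λ + 13 = 0.
Eigenvalues λ = 2 ± 3i (complex conjugate pair).
For λ=2+3i: an eigenvector is (3,-2) - i(-1,1) = (3 + i, -2 - i).
A real fundamental pair from Re and Im of e^((2+3i)t)v: X_1 = e^(2t)(cos(3t)·(3,-2) + sin(3t)·(-1,1)), X_2 = e^(2t)(sin(3t)·(3,-2) - cos(3t)·(-1,1)).
General solution: C_1X_1 + C_2X_2.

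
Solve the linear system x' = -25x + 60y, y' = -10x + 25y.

Coefficient matrix A = [[-25, 60], [-10, 25]].
Characteristic polynomial det(A - λI) = λ^2 - 25 = 0.
Eigenvalues λ = 5, -5.
For λ=5: (A-λI) row 1 is [-30, 60], so an eigenvector is (2, 1).
For λ=-5: (A-λI) row 1 is [-20, 60], so an eigenvector is (-3, -1).
General solution: K_1e^(5t)(2,1) + K_2e^(-5t)(-3,-1).

x(t) = 2K_1e^(5t) - 3K_2e^(-5t), y(t) = K_1e^(5t) - K_2e^(-5t)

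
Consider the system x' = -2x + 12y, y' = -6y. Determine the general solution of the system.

Coefficient matrix A = [[-2, 12], [0, -6]].
Characteristic polynomial det(A - λI) = λ^2 + 8λ + 12 = 0.
Eigenvalues λ = -6, -2.
For λ=-6: (A-λI) row 1 is [4, 12], so an eigenvector is (3, -1).
For λ=-2: (A-λI) row 1 is [0, 12], so an eigenvector is (-1, 0).
General solution: C_1e^(-6t)(3,-1) + C_2e^(-2t)(-1,0).

x(t) = 3C_1e^(-6t) - C_2e^(-2t), y(t) = -C_1e^(-6t)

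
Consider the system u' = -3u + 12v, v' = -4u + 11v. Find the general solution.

u(t) = 3C_1e^(5t) - 2C_2e^(3t), v(t) = 2C_1e^(5t) - C_2e^(3t)

Coefficient matrix A = [[-3, 12], [-4, 11]].
Characteristic polynomial det(A - λI) = λ^2 - 8λ + 15 = 0.
Eigenvalues λ = 5, 3.
For λ=5: (A-λI) row 1 is [-8, 12], so an eigenvector is (3, 2).
For λ=3: (A-λI) row 1 is [-6, 12], so an eigenvector is (-2, -1).
General solution: C_1e^(5t)(3,2) + C_2e^(3t)(-2,-1).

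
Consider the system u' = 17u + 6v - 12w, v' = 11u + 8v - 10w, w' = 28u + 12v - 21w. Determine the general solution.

u(t) = K_1e^(-t) + 2K_3e^(2t), v(t) = K_1e^(-t) + 2K_2e^(3t) + 3K_3e^(2t), w(t) = 2K_1e^(-t) + K_2e^(3t) + 4K_3e^(2t)

Coefficient matrix A = [[17, 6, -12], [11, 8, -10], [28, 12, -21]].
det(A - λI) = 0 gives eigenvalues λ = -1, 3, 2.
For λ=-1: eigenvector (1,1,2).
For λ=3: eigenvector (0,2,1).
For λ=2: eigenvector (2,3,4).
General solution: K_1e^(-t)(1,1,2) + K_2e^(3t)(0,2,1) + K_3e^(2t)(2,3,4).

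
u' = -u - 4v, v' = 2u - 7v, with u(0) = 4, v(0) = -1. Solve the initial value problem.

u(t) = 10e^(-3t) - 6e^(-5t), v(t) = 5e^(-3t) - 6e^(-5t)

Coefficient matrix A = [[-1, -4], [2, -7]].
Characteristic polynomial det(A - λI) = λ^2 + 8λ + 15 = 0.
Eigenvalues λ = -3, -5.
For λ=-3: (A-λI) row 1 is [2, -4], so an eigenvector is (2, 1).
For λ=-5: (A-λI) row 1 is [4, -4], so an eigenvector is (-1, -1).
General solution: K_1e^(-3t)(2,1) + K_2e^(-5t)(-1,-1).
Applying u(0)=4, v(0)=-1 gives K_1=5, K_2=6.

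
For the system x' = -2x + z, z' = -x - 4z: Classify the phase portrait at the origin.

stable improper node

A = [[-2,1],[-1,-4]]; det(A-λI) = λ^2 + 6λ + 9.
repeated λ = -3 with a single eigenvector.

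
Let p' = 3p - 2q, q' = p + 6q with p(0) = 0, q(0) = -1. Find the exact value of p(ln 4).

A = [[3,-2],[1,6]]; eigenvalues λ = 5, 4.
Eigenvectors: (-1,1) for λ=5, (2,-1) for λ=4.
From the initial condition, c_1 = -2, c_2 = -1.
p(ln 4) = (-2)(4^5)(-1) + (-1)(4^4)(2) = 1536.

1536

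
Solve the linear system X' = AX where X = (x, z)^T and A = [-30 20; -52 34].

x(t) = 2C_1e^(2t)sin(4t) + C_1e^(2t)cos(4t) + C_2e^(2t)sin(4t) - 2C_2e^(2t)cos(4t), z(t) = 3C_1e^(2t)sin(4t) + 2C_1e^(2t)cos(4t) + 2C_2e^(2t)sin(4t) - 3C_2e^(2t)cos(4t)

Coefficient matrix A = [[-30, 20], [-52, 34]].
Characteristic polynomial det(A - λI) = λ^2 - 4λ + 20 = 0.
Eigenvalues λ = 2 ± 4i (complex conjugate pair).
For λ=2+4i: an eigenvector is (1,2) - i(2,3) = (1 - 2i, 2 - 3i).
A real fundamental pair from Re and Im of e^((2+4i)t)v: X_1 = e^(2t)(cos(4t)·(1,2) + sin(4t)·(2,3)), X_2 = e^(2t)(sin(4t)·(1,2) - cos(4t)·(2,3)).
General solution: C_1X_1 + C_2X_2.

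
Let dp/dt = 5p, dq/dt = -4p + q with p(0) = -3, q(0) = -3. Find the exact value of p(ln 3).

-729

A = [[5,0],[-4,1]]; eigenvalues λ = 1, 5.
Eigenvectors: (0,1) for λ=1, (-1,1) for λ=5.
From the initial condition, c_1 = -6, c_2 = 3.
p(ln 3) = (-6)(3^1)(0) + (3)(3^5)(-1) = -729.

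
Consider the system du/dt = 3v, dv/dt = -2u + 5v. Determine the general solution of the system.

u(t) = -K_1e^(3t) - 3K_2e^(2t), v(t) = -K_1e^(3t) - 2K_2e^(2t)

Coefficient matrix A = [[0, 3], [-2, 5]].
Characteristic polynomial det(A - λI) = λ^2 - 5λ + 6 = 0.
Eigenvalues λ = 3, 2.
For λ=3: (A-λI) row 1 is [-3, 3], so an eigenvector is (-1, -1).
For λ=2: (A-λI) row 1 is [-2, 3], so an eigenvector is (-3, -2).
General solution: K_1e^(3t)(-1,-1) + K_2e^(2t)(-3,-2).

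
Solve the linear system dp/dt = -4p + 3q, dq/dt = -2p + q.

p(t) = -K_1e^(-t) + 3K_2e^(-2t), q(t) = -K_1e^(-t) + 2K_2e^(-2t)

Coefficient matrix A = [[-4, 3], [-2, 1]].
Characteristic polynomial det(A - λI) = λ^2 + 3λ + 2 = 0.
Eigenvalues λ = -1, -2.
For λ=-1: (A-λI) row 1 is [-3, 3], so an eigenvector is (-1, -1).
For λ=-2: (A-λI) row 1 is [-2, 3], so an eigenvector is (3, 2).
General solution: K_1e^(-t)(-1,-1) + K_2e^(-2t)(3,2).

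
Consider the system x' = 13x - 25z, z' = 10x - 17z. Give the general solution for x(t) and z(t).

x(t) = -C_1e^(-2t)sin(5t) - 2C_1e^(-2t)cos(5t) - 2C_2e^(-2t)sin(5t) + C_2e^(-2t)cos(5t), z(t) = -C_1e^(-2t)sin(5t) - C_1e^(-2t)cos(5t) - C_2e^(-2t)sin(5t) + C_2e^(-2t)cos(5t)

Coefficient matrix A = [[13, -25], [10, -17]].
Characteristic polynomial det(A - λI) = λ^2 + 4λ + 29 = 0.
Eigenvalues λ = -2 ± 5i (complex conjugate pair).
For λ=-2+5i: an eigenvector is (-2,-1) - i(-1,-1) = (-2 + i, -1 + i).
A real fundamental pair from Re and Im of e^((-2+5i)t)v: X_1 = e^(-2t)(cos(5t)·(-2,-1) + sin(5t)·(-1,-1)), X_2 = e^(-2t)(sin(5t)·(-2,-1) - cos(5t)·(-1,-1)).
General solution: C_1X_1 + C_2X_2.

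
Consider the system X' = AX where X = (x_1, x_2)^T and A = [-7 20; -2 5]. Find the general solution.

x_1(t) = K_1e^(-t)sin(2t) + 3K_1e^(-t)cos(2t) + 3K_2e^(-t)sin(2t) - K_2e^(-t)cos(2t), x_2(t) = K_1e^(-t)cos(2t) + K_2e^(-t)sin(2t)

Coefficient matrix A = [[-7, 20], [-2, 5]].
Characteristic polynomial det(A - λI) = λ^2 + 2λ + 5 = 0.
Eigenvalues λ = -1 ± 2i (complex conjugate pair).
For λ=-1+2i: an eigenvector is (3,1) - i(1,0) = (3 - i, 1).
A real fundamental pair from Re and Im of e^((-1+2i)t)v: X_1 = e^(-t)(cos(2t)·(3,1) + sin(2t)·(1,0)), X_2 = e^(-t)(sin(2t)·(3,1) - cos(2t)·(1,0)).
General solution: K_1X_1 + K_2X_2.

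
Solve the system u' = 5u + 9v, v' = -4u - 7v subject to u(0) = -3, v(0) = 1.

u(t) = -9te^(-t) - 3e^(-t), v(t) = 6te^(-t) + e^(-t)

Coefficient matrix A = [[5, 9], [-4, -7]].
Characteristic polynomial det(A - λI) = λ^2 + 2λ + 1 = 0.
Single eigenvalue λ = -1 with algebraic multiplicity 2.
Eigenvector v = (-3,2); generalized eigenvector w with (A-λI)w=v is (-2,1).
General solution: e^(-t)[c_1·v + c_2·(t·v + w)].
Applying u(0)=-3, v(0)=1 gives c_1=-1, c_2=3.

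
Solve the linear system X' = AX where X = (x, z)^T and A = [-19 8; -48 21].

x(t) = c_1e^(5t) - c_2e^(-3t), z(t) = 3c_1e^(5t) - 2c_2e^(-3t)

Coefficient matrix A = [[-19, 8], [-48, 21]].
Characteristic polynomial det(A - λI) = λ^2 - 2λ - 15 = 0.
Eigenvalues λ = 5, -3.
For λ=5: (A-λI) row 1 is [-24, 8], so an eigenvector is (1, 3).
For λ=-3: (A-λI) row 1 is [-16, 8], so an eigenvector is (-1, -2).
General solution: c_1e^(5t)(1,3) + c_2e^(-3t)(-1,-2).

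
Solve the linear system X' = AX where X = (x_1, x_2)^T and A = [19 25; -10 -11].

Coefficient matrix A = [[19, 25], [-10, -11]].
Characteristic polynomial det(A - λI) = λ^2 - 8λ + 41 = 0.
Eigenvalues λ = 4 ± 5i (complex conjugate pair).
For λ=4+5i: an eigenvector is (2,-1) - i(1,-1) = (2 - i, -1 + i).
A real fundamental pair from Re and Im of e^((4+5i)t)v: X_1 = e^(4t)(cos(5t)·(2,-1) + sin(5t)·(1,-1)), X_2 = e^(4t)(sin(5t)·(2,-1) - cos(5t)·(1,-1)).
General solution: K_1X_1 + K_2X_2.

x_1(t) = K_1e^(4t)sin(5t) + 2K_1e^(4t)cos(5t) + 2K_2e^(4t)sin(5t) - K_2e^(4t)cos(5t), x_2(t) = -K_1e^(4t)sin(5t) - K_1e^(4t)cos(5t) - K_2e^(4t)sin(5t) + K_2e^(4t)cos(5t)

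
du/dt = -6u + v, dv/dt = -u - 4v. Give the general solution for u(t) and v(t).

u(t) = K_1e^(-5t) + K_2te^(-5t) + 2K_2e^(-5t), v(t) = K_1e^(-5t) + K_2te^(-5t) + 3K_2e^(-5t)

Coefficient matrix A = [[-6, 1], [-1, -4]].
Characteristic polynomial det(A - λI) = λ^2 + 10λ + 25 = 0.
Single eigenvalue λ = -5 with algebraic multiplicity 2.
Eigenvector v = (1,1); generalized eigenvector w with (A-λI)w=v is (2,3).
General solution: e^(-5t)[K_1·v + K_2·(t·v + w)].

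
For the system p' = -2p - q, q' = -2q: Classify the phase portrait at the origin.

A = [[-2,-1],[0,-2]]; det(A-λI) = λ^2 + 4λ + 4.
repeated λ = -2 with a single eigenvector.

stable improper node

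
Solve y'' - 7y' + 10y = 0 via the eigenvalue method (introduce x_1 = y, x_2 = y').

Let x_1 = y, x_2 = y'. Then x_1' = x_2 and x_2' = -10x_1 + 7x_2.
A = [[0,1],[-10,7]]; det(A-λI) = λ^2 - 7λ + 10.
Eigenvalues λ = 5, 2 with eigenvectors (1,5), (1,2).

y(t) = c_1e^(5t) + c_2e^(2t)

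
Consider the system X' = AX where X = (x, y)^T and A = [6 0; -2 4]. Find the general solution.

x(t) = C_2e^(6t), y(t) = C_1e^(4t) - C_2e^(6t)

Coefficient matrix A = [[6, 0], [-2, 4]].
Characteristic polynomial det(A - λI) = λ^2 - 10λ + 24 = 0.
Eigenvalues λ = 4, 6.
For λ=4: (A-λI) row 1 is [2, 0], so an eigenvector is (0, 1).
For λ=6: (A-λI) row 2 is [-2, -2], so an eigenvector is (1, -1).
General solution: C_1e^(4t)(0,1) + C_2e^(6t)(1,-1).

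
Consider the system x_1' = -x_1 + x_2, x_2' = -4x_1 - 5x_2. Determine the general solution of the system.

x_1(t) = -c_1e^(-3t) - c_2te^(-3t) - c_2e^(-3t), x_2(t) = 2c_1e^(-3t) + 2c_2te^(-3t) + c_2e^(-3t)

Coefficient matrix A = [[-1, 1], [-4, -5]].
Characteristic polynomial det(A - λI) = λ^2 + 6λ + 9 = 0.
Single eigenvalue λ = -3 with algebraic multiplicity 2.
Eigenvector v = (-1,2); generalized eigenvector w with (A-λI)w=v is (-1,1).
General solution: e^(-3t)[c_1·v + c_2·(t·v + w)].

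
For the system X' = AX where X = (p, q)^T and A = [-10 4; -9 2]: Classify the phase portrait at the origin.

A = [[-10,4],[-9,2]]; det(A-λI) = λ^2 + 8λ + 16.
repeated λ = -4 with a single eigenvector.

stable improper node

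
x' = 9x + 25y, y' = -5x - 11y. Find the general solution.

Coefficient matrix A = [[9, 25], [-5, -11]].
Characteristic polynomial det(A - λI) = λ^2 + 2λ + 26 = 0.
Eigenvalues λ = -1 ± 5i (complex conjugate pair).
For λ=-1+5i: an eigenvector is (-2,1) - i(1,0) = (-2 - i, 1).
A real fundamental pair from Re and Im of e^((-1+5i)t)v: X_1 = e^(-t)(cos(5t)·(-2,1) + sin(5t)·(1,0)), X_2 = e^(-t)(sin(5t)·(-2,1) - cos(5t)·(1,0)).
General solution: K_1X_1 + K_2X_2.

x(t) = K_1e^(-t)sin(5t) - 2K_1e^(-t)cos(5t) - 2K_2e^(-t)sin(5t) - K_2e^(-t)cos(5t), y(t) = K_1e^(-t)cos(5t) + K_2e^(-t)sin(5t)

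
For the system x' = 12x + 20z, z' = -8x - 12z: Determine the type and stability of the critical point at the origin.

A = [[12,20],[-8,-12]]; det(A-λI) = λ^2 + 16.
λ = 0 ± 4i: zero real part.

center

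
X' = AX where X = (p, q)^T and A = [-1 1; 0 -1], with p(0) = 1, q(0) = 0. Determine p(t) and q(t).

Coefficient matrix A = [[-1, 1], [0, -1]].
Characteristic polynomial det(A - λI) = λ^2 + 2λ + 1 = 0.
Single eigenvalue λ = -1 with algebraic multiplicity 2.
Eigenvector v = (1,0); generalized eigenvector w with (A-λI)w=v is (-1,1).
General solution: e^(-t)[K_1·v + K_2·(t·v + w)].
Applying p(0)=1, q(0)=0 gives K_1=1, K_2=0.

p(t) = e^(-t), q(t) = 0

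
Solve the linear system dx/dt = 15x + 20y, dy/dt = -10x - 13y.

Coefficient matrix A = [[15, 20], [-10, -13]].
Characteristic polynomial det(A - λI) = λ^2 - 2λ + 5 = 0.
Eigenvalues λ = 1 ± 2i (complex conjugate pair).
For λ=1+2i: an eigenvector is (-1,1) - i(3,-2) = (-1 - 3i, 1 + 2i).
A real fundamental pair from Re and Im of e^((1+2i)t)v: X_1 = e^(t)(cos(2t)·(-1,1) + sin(2t)·(3,-2)), X_2 = e^(t)(sin(2t)·(-1,1) - cos(2t)·(3,-2)).
General solution: c_1X_1 + c_2X_2.

x(t) = 3c_1e^(t)sin(2t) - c_1e^(t)cos(2t) - c_2e^(t)sin(2t) - 3c_2e^(t)cos(2t), y(t) = -2c_1e^(t)sin(2t) + c_1e^(t)cos(2t) + c_2e^(t)sin(2t) + 2c_2e^(t)cos(2t)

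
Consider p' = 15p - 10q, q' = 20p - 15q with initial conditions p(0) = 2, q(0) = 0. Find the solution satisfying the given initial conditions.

Coefficient matrix A = [[15, -10], [20, -15]].
Characteristic polynomial det(A - λI) = λ^2 - 25 = 0.
Eigenvalues λ = -5, 5.
For λ=-5: (A-λI) row 1 is [20, -10], so an eigenvector is (1, 2).
For λ=5: (A-λI) row 1 is [10, -10], so an eigenvector is (1, 1).
General solution: K_1e^(-5t)(1,2) + K_2e^(5t)(1,1).
Applying p(0)=2, q(0)=0 gives K_1=-2, K_2=4.

p(t) = 4e^(5t) - 2e^(-5t), q(t) = 4e^(5t) - 4e^(-5t)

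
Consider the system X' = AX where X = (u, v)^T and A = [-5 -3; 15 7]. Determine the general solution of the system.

u(t) = C_1e^(t)sin(3t) - C_2e^(t)cos(3t), v(t) = -2C_1e^(t)sin(3t) - C_1e^(t)cos(3t) - C_2e^(t)sin(3t) + 2C_2e^(t)cos(3t)

Coefficient matrix A = [[-5, -3], [15, 7]].
Characteristic polynomial det(A - λI) = λ^2 - 2λ + 10 = 0.
Eigenvalues λ = 1 ± 3i (complex conjugate pair).
For λ=1+3i: an eigenvector is (0,-1) - i(1,-2) = (0 - i, -1 + 2i).
A real fundamental pair from Re and Im of e^((1+3i)t)v: X_1 = e^(t)(cos(3t)·(0,-1) + sin(3t)·(1,-2)), X_2 = e^(t)(sin(3t)·(0,-1) - cos(3t)·(1,-2)).
General solution: C_1X_1 + C_2X_2.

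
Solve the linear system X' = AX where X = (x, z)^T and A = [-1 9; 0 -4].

x(t) = c_1e^(-t) - 3c_2e^(-4t), z(t) = c_2e^(-4t)

Coefficient matrix A = [[-1, 9], [0, -4]].
Characteristic polynomial det(A - λI) = λ^2 + 5λ + 4 = 0.
Eigenvalues λ = -1, -4.
For λ=-1: (A-λI) row 1 is [0, 9], so an eigenvector is (1, 0).
For λ=-4: (A-λI) row 1 is [3, 9], so an eigenvector is (-3, 1).
General solution: c_1e^(-t)(1,0) + c_2e^(-4t)(-3,1).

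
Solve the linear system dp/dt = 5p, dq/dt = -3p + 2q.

Coefficient matrix A = [[5, 0], [-3, 2]].
Characteristic polynomial det(A - λI) = λ^2 - 7λ + 10 = 0.
Eigenvalues λ = 2, 5.
For λ=2: (A-λI) row 1 is [3, 0], so an eigenvector is (0, -1).
For λ=5: (A-λI) row 2 is [-3, -3], so an eigenvector is (-1, 1).
General solution: K_1e^(2t)(0,-1) + K_2e^(5t)(-1,1).

p(t) = -K_2e^(5t), q(t) = -K_1e^(2t) + K_2e^(5t)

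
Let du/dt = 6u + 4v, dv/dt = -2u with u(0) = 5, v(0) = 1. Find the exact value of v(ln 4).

A = [[6,4],[-2,0]]; eigenvalues λ = 4, 2.
Eigenvectors: (-2,1) for λ=4, (1,-1) for λ=2.
From the initial condition, c_1 = -6, c_2 = -7.
v(ln 4) = (-6)(4^4)(1) + (-7)(4^2)(-1) = -1424.

-1424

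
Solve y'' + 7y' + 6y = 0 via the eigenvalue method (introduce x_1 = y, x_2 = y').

Let x_1 = y, x_2 = y'. Then x_1' = x_2 and x_2' = -6x_1 - 7x_2.
A = [[0,1],[-6,-7]]; det(A-λI) = λ^2 + 7λ + 6.
Eigenvalues λ = -1, -6 with eigenvectors (1,-1), (1,-6).

y(t) = c_1e^(-t) + c_2e^(-6t)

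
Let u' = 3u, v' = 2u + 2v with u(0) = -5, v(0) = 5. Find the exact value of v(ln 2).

-20

A = [[3,0],[2,2]]; eigenvalues λ = 3, 2.
Eigenvectors: (-1,-2) for λ=3, (0,-1) for λ=2.
From the initial condition, c_1 = 5, c_2 = -15.
v(ln 2) = (5)(2^3)(-2) + (-15)(2^2)(-1) = -20.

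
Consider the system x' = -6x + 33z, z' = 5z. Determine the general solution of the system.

Coefficient matrix A = [[-6, 33], [0, 5]].
Characteristic polynomial det(A - λI) = λ^2 + λ - 30 = 0.
Eigenvalues λ = 5, -6.
For λ=5: (A-λI) row 1 is [-11, 33], so an eigenvector is (3, 1).
For λ=-6: (A-λI) row 1 is [0, 33], so an eigenvector is (-1, 0).
General solution: c_1e^(5t)(3,1) + c_2e^(-6t)(-1,0).

x(t) = 3c_1e^(5t) - c_2e^(-6t), z(t) = c_1e^(5t)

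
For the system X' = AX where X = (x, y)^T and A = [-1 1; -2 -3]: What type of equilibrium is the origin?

stable spiral

A = [[-1,1],[-2,-3]]; det(A-λI) = λ^2 + 4λ + 5.
λ = -2 ± i: negative real part.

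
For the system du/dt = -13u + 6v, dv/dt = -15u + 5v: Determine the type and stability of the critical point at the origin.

A = [[-13,6],[-15,5]]; det(A-λI) = λ^2 + 8λ + 25.
λ = -4 ± 3i: negative real part.

stable spiral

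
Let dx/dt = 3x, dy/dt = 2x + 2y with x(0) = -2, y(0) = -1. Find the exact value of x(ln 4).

-128

A = [[3,0],[2,2]]; eigenvalues λ = 3, 2.
Eigenvectors: (-1,-2) for λ=3, (0,-1) for λ=2.
From the initial condition, c_1 = 2, c_2 = -3.
x(ln 4) = (2)(4^3)(-1) + (-3)(4^2)(0) = -128.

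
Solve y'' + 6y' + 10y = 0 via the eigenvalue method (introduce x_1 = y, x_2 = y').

Let x_1 = y, x_2 = y'. Then x_1' = x_2 and x_2' = -10x_1 - 6x_2.
A = [[0,1],[-10,-6]]; det(A-λI) = λ^2 + 6λ + 10.
Eigenvalues λ = -3 ± i.

y(t) = c_1e^(-3t)cos(t) + c_2e^(-3t)sin(t)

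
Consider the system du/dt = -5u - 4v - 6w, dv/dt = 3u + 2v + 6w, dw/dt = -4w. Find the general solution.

Coefficient matrix A = [[-5, -4, -6], [3, 2, 6], [0, 0, -4]].
det(A - λI) = 0 gives eigenvalues λ = -4, -1, -2.
For λ=-4: eigenvector (2,-2,1).
For λ=-1: eigenvector (-1,1,0).
For λ=-2: eigenvector (4,-3,0).
General solution: C_1e^(-4t)(2,-2,1) + C_2e^(-t)(-1,1,0) + C_3e^(-2t)(4,-3,0).

u(t) = 2C_1e^(-4t) - C_2e^(-t) + 4C_3e^(-2t), v(t) = -2C_1e^(-4t) + C_2e^(-t) - 3C_3e^(-2t), w(t) = C_1e^(-4t)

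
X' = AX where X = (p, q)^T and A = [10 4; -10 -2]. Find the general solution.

p(t) = C_1e^(4t)sin(2t) - C_1e^(4t)cos(2t) - C_2e^(4t)sin(2t) - C_2e^(4t)cos(2t), q(t) = -C_1e^(4t)sin(2t) + 2C_1e^(4t)cos(2t) + 2C_2e^(4t)sin(2t) + C_2e^(4t)cos(2t)

Coefficient matrix A = [[10, 4], [-10, -2]].
Characteristic polynomial det(A - λI) = λ^2 - 8λ + 20 = 0.
Eigenvalues λ = 4 ± 2i (complex conjugate pair).
For λ=4+2i: an eigenvector is (-1,2) - i(1,-1) = (-1 - i, 2 + i).
A real fundamental pair from Re and Im of e^((4+2i)t)v: X_1 = e^(4t)(cos(2t)·(-1,2) + sin(2t)·(1,-1)), X_2 = e^(4t)(sin(2t)·(-1,2) - cos(2t)·(1,-1)).
General solution: C_1X_1 + C_2X_2.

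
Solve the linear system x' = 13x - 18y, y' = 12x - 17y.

Coefficient matrix A = [[13, -18], [12, -17]].
Characteristic polynomial det(A - λI) = λ^2 + 4λ - 5 = 0.
Eigenvalues λ = -5, 1.
For λ=-5: (A-λI) row 1 is [18, -18], so an eigenvector is (1, 1).
For λ=1: (A-λI) row 1 is [12, -18], so an eigenvector is (-3, -2).
General solution: c_1e^(-5t)(1,1) + c_2e^(t)(-3,-2).

x(t) = c_1e^(-5t) - 3c_2e^(t), y(t) = c_1e^(-5t) - 2c_2e^(t)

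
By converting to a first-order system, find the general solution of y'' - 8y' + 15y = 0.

y(t) = C_1e^(5t) + C_2e^(3t)

Let x_1 = y, x_2 = y'. Then x_1' = x_2 and x_2' = -15x_1 + 8x_2.
A = [[0,1],[-15,8]]; det(A-λI) = λ^2 - 8λ + 15.
Eigenvalues λ = 5, 3 with eigenvectors (1,5), (1,3).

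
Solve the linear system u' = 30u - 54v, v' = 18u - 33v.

Coefficient matrix A = [[30, -54], [18, -33]].
Characteristic polynomial det(A - λI) = λ^2 + 3λ - 18 = 0.
Eigenvalues λ = 3, -6.
For λ=3: (A-λI) row 1 is [27, -54], so an eigenvector is (2, 1).
For λ=-6: (A-λI) row 1 is [36, -54], so an eigenvector is (3, 2).
General solution: c_1e^(3t)(2,1) + c_2e^(-6t)(3,2).

u(t) = 2c_1e^(3t) + 3c_2e^(-6t), v(t) = c_1e^(3t) + 2c_2e^(-6t)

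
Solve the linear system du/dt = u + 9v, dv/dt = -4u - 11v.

Coefficient matrix A = [[1, 9], [-4, -11]].
Characteristic polynomial det(A - λI) = λ^2 + 10λ + 25 = 0.
Single eigenvalue λ = -5 with algebraic multiplicity 2.
Eigenvector v = (-3,2); generalized eigenvector w with (A-λI)w=v is (1,-1).
General solution: e^(-5t)[K_1·v + K_2·(t·v + w)].

u(t) = -3K_1e^(-5t) - 3K_2te^(-5t) + K_2e^(-5t), v(t) = 2K_1e^(-5t) + 2K_2te^(-5t) - K_2e^(-5t)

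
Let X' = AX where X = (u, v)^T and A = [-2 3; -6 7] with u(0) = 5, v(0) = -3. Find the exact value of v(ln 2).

A = [[-2,3],[-6,7]]; eigenvalues λ = 1, 4.
Eigenvectors: (1,1) for λ=1, (-1,-2) for λ=4.
From the initial condition, c_1 = 13, c_2 = 8.
v(ln 2) = (13)(2^1)(1) + (8)(2^4)(-2) = -230.

-230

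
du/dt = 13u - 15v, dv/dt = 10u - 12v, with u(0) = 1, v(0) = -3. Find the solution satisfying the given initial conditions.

u(t) = 12e^(3t) - 11e^(-2t), v(t) = 8e^(3t) - 11e^(-2t)

Coefficient matrix A = [[13, -15], [10, -12]].
Characteristic polynomial det(A - λI) = λ^2 - λ - 6 = 0.
Eigenvalues λ = 3, -2.
For λ=3: (A-λI) row 1 is [10, -15], so an eigenvector is (3, 2).
For λ=-2: (A-λI) row 1 is [15, -15], so an eigenvector is (1, 1).
General solution: C_1e^(3t)(3,2) + C_2e^(-2t)(1,1).
Applying u(0)=1, v(0)=-3 gives C_1=4, C_2=-11.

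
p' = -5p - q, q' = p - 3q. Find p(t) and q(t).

p(t) = -C_1e^(-4t) - C_2te^(-4t) + C_2e^(-4t), q(t) = C_1e^(-4t) + C_2te^(-4t)

Coefficient matrix A = [[-5, -1], [1, -3]].
Characteristic polynomial det(A - λI) = λ^2 + 8λ + 16 = 0.
Single eigenvalue λ = -4 with algebraic multiplicity 2.
Eigenvector v = (-1,1); generalized eigenvector w with (A-λI)w=v is (1,0).
General solution: e^(-4t)[C_1·v + C_2·(t·v + w)].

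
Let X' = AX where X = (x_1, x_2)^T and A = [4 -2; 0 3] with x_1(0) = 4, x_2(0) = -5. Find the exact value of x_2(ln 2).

A = [[4,-2],[0,3]]; eigenvalues λ = 4, 3.
Eigenvectors: (1,0) for λ=4, (-2,-1) for λ=3.
From the initial condition, c_1 = 14, c_2 = 5.
x_2(ln 2) = (14)(2^4)(0) + (5)(2^3)(-1) = -40.

-40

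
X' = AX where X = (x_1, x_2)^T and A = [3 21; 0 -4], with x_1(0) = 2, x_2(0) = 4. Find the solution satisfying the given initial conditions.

x_1(t) = 14e^(3t) - 12e^(-4t), x_2(t) = 4e^(-4t)

Coefficient matrix A = [[3, 21], [0, -4]].
Characteristic polynomial det(A - λI) = λ^2 + λ - 12 = 0.
Eigenvalues λ = 3, -4.
For λ=3: (A-λI) row 1 is [0, 21], so an eigenvector is (1, 0).
For λ=-4: (A-λI) row 1 is [7, 21], so an eigenvector is (-3, 1).
General solution: c_1e^(3t)(1,0) + c_2e^(-4t)(-3,1).
Applying x_1(0)=2, x_2(0)=4 gives c_1=14, c_2=4.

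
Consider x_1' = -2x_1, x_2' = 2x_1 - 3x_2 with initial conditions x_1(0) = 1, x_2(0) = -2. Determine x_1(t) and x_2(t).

x_1(t) = e^(-2t), x_2(t) = 2e^(-2t) - 4e^(-3t)

Coefficient matrix A = [[-2, 0], [2, -3]].
Characteristic polynomial det(A - λI) = λ^2 + 5λ + 6 = 0.
Eigenvalues λ = -3, -2.
For λ=-3: (A-λI) row 1 is [1, 0], so an eigenvector is (0, -1).
For λ=-2: (A-λI) row 2 is [2, -1], so an eigenvector is (1, 2).
General solution: c_1e^(-3t)(0,-1) + c_2e^(-2t)(1,2).
Applying x_1(0)=1, x_2(0)=-2 gives c_1=4, c_2=1.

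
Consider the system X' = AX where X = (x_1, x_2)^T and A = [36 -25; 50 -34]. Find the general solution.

x_1(t) = -C_1e^(t)sin(5t) + 2C_1e^(t)cos(5t) + 2C_2e^(t)sin(5t) + C_2e^(t)cos(5t), x_2(t) = -C_1e^(t)sin(5t) + 3C_1e^(t)cos(5t) + 3C_2e^(t)sin(5t) + C_2e^(t)cos(5t)

Coefficient matrix A = [[36, -25], [50, -34]].
Characteristic polynomial det(A - λI) = λ^2 - 2λ + 26 = 0.
Eigenvalues λ = 1 ± 5i (complex conjugate pair).
For λ=1+5i: an eigenvector is (2,3) - i(-1,-1) = (2 + i, 3 + i).
A real fundamental pair from Re and Im of e^((1+5i)t)v: X_1 = e^(t)(cos(5t)·(2,3) + sin(5t)·(-1,-1)), X_2 = e^(t)(sin(5t)·(2,3) - cos(5t)·(-1,-1)).
General solution: C_1X_1 + C_2X_2.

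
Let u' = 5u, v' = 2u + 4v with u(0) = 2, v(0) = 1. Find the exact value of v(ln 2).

A = [[5,0],[2,4]]; eigenvalues λ = 4, 5.
Eigenvectors: (0,-1) for λ=4, (1,2) for λ=5.
From the initial condition, c_1 = 3, c_2 = 2.
v(ln 2) = (3)(2^4)(-1) + (2)(2^5)(2) = 80.

80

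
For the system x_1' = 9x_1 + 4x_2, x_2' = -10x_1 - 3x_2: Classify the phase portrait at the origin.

unstable spiral

A = [[9,4],[-10,-3]]; det(A-λI) = λ^2 - 6λ + 13.
λ = 3 ± 2i: positive real part.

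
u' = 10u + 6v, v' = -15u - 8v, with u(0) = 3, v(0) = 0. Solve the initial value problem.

u(t) = 9e^(t)sin(3t) + 3e^(t)cos(3t), v(t) = -15e^(t)sin(3t)

Coefficient matrix A = [[10, 6], [-15, -8]].
Characteristic polynomial det(A - λI) = λ^2 - 2λ + 10 = 0.
Eigenvalues λ = 1 ± 3i (complex conjugate pair).
For λ=1+3i: an eigenvector is (-1,1) - i(-1,2) = (-1 + i, 1 - 2i).
A real fundamental pair from Re and Im of e^((1+3i)t)v: X_1 = e^(t)(cos(3t)·(-1,1) + sin(3t)·(-1,2)), X_2 = e^(t)(sin(3t)·(-1,1) - cos(3t)·(-1,2)).
General solution: C_1X_1 + C_2X_2.
Applying u(0)=3, v(0)=0 gives C_1=-6, C_2=-3.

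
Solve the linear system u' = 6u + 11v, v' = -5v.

u(t) = -K_1e^(6t) + K_2e^(-5t), v(t) = -K_2e^(-5t)

Coefficient matrix A = [[6, 11], [0, -5]].
Characteristic polynomial det(A - λI) = λ^2 - λ - 30 = 0.
Eigenvalues λ = 6, -5.
For λ=6: (A-λI) row 1 is [0, 11], so an eigenvector is (-1, 0).
For λ=-5: (A-λI) row 1 is [11, 11], so an eigenvector is (1, -1).
General solution: K_1e^(6t)(-1,0) + K_2e^(-5t)(1,-1).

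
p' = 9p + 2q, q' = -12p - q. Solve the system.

p(t) = c_1e^(3t) + c_2e^(5t), q(t) = -3c_1e^(3t) - 2c_2e^(5t)

Coefficient matrix A = [[9, 2], [-12, -1]].
Characteristic polynomial det(A - λI) = λ^2 - 8λ + 15 = 0.
Eigenvalues λ = 3, 5.
For λ=3: (A-λI) row 1 is [6, 2], so an eigenvector is (1, -3).
For λ=5: (A-λI) row 1 is [4, 2], so an eigenvector is (1, -2).
General solution: c_1e^(3t)(1,-3) + c_2e^(5t)(1,-2).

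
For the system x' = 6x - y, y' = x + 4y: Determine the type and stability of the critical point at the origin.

A = [[6,-1],[1,4]]; det(A-λI) = λ^2 - 10λ + 25.
repeated λ = 5 with a single eigenvector.

unstable improper node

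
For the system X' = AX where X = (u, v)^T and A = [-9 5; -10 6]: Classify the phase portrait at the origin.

A = [[-9,5],[-10,6]]; det(A-λI) = λ^2 + 3λ - 4.
λ = -4, 1: opposite signs.

saddle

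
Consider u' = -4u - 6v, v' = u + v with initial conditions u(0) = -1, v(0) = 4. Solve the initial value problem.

Coefficient matrix A = [[-4, -6], [1, 1]].
Characteristic polynomial det(A - λI) = λ^2 + 3λ + 2 = 0.
Eigenvalues λ = -2, -1.
For λ=-2: (A-λI) row 1 is [-2, -6], so an eigenvector is (3, -1).
For λ=-1: (A-λI) row 1 is [-3, -6], so an eigenvector is (2, -1).
General solution: C_1e^(-2t)(3,-1) + C_2e^(-t)(2,-1).
Applying u(0)=-1, v(0)=4 gives C_1=7, C_2=-11.

u(t) = -22e^(-t) + 21e^(-2t), v(t) = 11e^(-t) - 7e^(-2t)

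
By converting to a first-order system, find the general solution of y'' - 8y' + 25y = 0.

Let x_1 = y, x_2 = y'. Then x_1' = x_2 and x_2' = -25x_1 + 8x_2.
A = [[0,1],[-25,8]]; det(A-λI) = λ^2 - 8λ + 25.
Eigenvalues λ = 4 ± 3i.

y(t) = K_1e^(4t)cos(3t) + K_2e^(4t)sin(3t)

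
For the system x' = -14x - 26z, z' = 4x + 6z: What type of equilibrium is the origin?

stable spiral

A = [[-14,-26],[4,6]]; det(A-λI) = λ^2 + 8λ + 20.
λ = -4 ± 2i: negative real part.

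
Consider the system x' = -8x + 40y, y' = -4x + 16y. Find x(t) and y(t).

x(t) = -K_1e^(4t)sin(4t) - 3K_1e^(4t)cos(4t) - 3K_2e^(4t)sin(4t) + K_2e^(4t)cos(4t), y(t) = -K_1e^(4t)cos(4t) - K_2e^(4t)sin(4t)

Coefficient matrix A = [[-8, 40], [-4, 16]].
Characteristic polynomial det(A - λI) = λ^2 - 8λ + 32 = 0.
Eigenvalues λ = 4 ± 4i (complex conjugate pair).
For λ=4+4i: an eigenvector is (-3,-1) - i(-1,0) = (-3 + i, -1).
A real fundamental pair from Re and Im of e^((4+4i)t)v: X_1 = e^(4t)(cos(4t)·(-3,-1) + sin(4t)·(-1,0)), X_2 = e^(4t)(sin(4t)·(-3,-1) - cos(4t)·(-1,0)).
General solution: K_1X_1 + K_2X_2.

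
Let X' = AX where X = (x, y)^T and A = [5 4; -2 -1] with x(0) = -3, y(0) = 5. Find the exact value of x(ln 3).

87

A = [[5,4],[-2,-1]]; eigenvalues λ = 3, 1.
Eigenvectors: (-2,1) for λ=3, (-1,1) for λ=1.
From the initial condition, c_1 = -2, c_2 = 7.
x(ln 3) = (-2)(3^3)(-2) + (7)(3^1)(-1) = 87.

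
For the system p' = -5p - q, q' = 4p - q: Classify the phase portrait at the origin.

stable improper node

A = [[-5,-1],[4,-1]]; det(A-λI) = λ^2 + 6λ + 9.
repeated λ = -3 with a single eigenvector.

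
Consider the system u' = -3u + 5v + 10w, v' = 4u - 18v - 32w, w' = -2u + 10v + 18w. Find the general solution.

Coefficient matrix A = [[-3, 5, 10], [4, -18, -32], [-2, 10, 18]].
det(A - λI) = 0 gives eigenvalues λ = -3, -2, 2.
For λ=-3: eigenvector (1,-4,2).
For λ=-2: eigenvector (0,-2,1).
For λ=2: eigenvector (1,-3,2).
General solution: K_1e^(-3t)(1,-4,2) + K_2e^(-2t)(0,-2,1) + K_3e^(2t)(1,-3,2).

u(t) = K_1e^(-3t) + K_3e^(2t), v(t) = -4K_1e^(-3t) - 2K_2e^(-2t) - 3K_3e^(2t), w(t) = 2K_1e^(-3t) + K_2e^(-2t) + 2K_3e^(2t)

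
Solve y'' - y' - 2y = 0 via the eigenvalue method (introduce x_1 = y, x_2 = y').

y(t) = c_1e^(2t) + c_2e^(-t)

Let x_1 = y, x_2 = y'. Then x_1' = x_2 and x_2' = 2x_1 + x_2.
A = [[0,1],[2,1]]; det(A-λI) = λ^2 - λ - 2.
Eigenvalues λ = 2, -1 with eigenvectors (1,2), (1,-1).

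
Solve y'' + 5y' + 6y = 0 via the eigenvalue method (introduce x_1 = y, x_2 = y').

Let x_1 = y, x_2 = y'. Then x_1' = x_2 and x_2' = -6x_1 - 5x_2.
A = [[0,1],[-6,-5]]; det(A-λI) = λ^2 + 5λ + 6.
Eigenvalues λ = -3, -2 with eigenvectors (1,-3), (1,-2).

y(t) = C_1e^(-3t) + C_2e^(-2t)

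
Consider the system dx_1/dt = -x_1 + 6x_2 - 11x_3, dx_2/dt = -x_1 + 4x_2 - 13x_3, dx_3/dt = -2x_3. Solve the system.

x_1(t) = -2C_1e^(2t) + 3C_2e^(t) - C_3e^(-2t), x_2(t) = -C_1e^(2t) + C_2e^(t) + 2C_3e^(-2t), x_3(t) = C_3e^(-2t)

Coefficient matrix A = [[-1, 6, -11], [-1, 4, -13], [0, 0, -2]].
det(A - λI) = 0 gives eigenvalues λ = 2, 1, -2.
For λ=2: eigenvector (-2,-1,0).
For λ=1: eigenvector (3,1,0).
For λ=-2: eigenvector (-1,2,1).
General solution: C_1e^(2t)(-2,-1,0) + C_2e^(t)(3,1,0) + C_3e^(-2t)(-1,2,1).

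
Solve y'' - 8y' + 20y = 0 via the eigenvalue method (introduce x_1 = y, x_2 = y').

y(t) = K_1e^(4t)cos(2t) + K_2e^(4t)sin(2t)

Let x_1 = y, x_2 = y'. Then x_1' = x_2 and x_2' = -20x_1 + 8x_2.
A = [[0,1],[-20,8]]; det(A-λI) = λ^2 - 8λ + 20.
Eigenvalues λ = 4 ± 2i.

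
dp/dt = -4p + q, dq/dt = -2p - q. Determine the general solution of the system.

p(t) = -c_1e^(-2t) - c_2e^(-3t), q(t) = -2c_1e^(-2t) - c_2e^(-3t)

Coefficient matrix A = [[-4, 1], [-2, -1]].
Characteristic polynomial det(A - λI) = λ^2 + 5λ + 6 = 0.
Eigenvalues λ = -2, -3.
For λ=-2: (A-λI) row 1 is [-2, 1], so an eigenvector is (-1, -2).
For λ=-3: (A-λI) row 1 is [-1, 1], so an eigenvector is (-1, -1).
General solution: c_1e^(-2t)(-1,-2) + c_2e^(-3t)(-1,-1).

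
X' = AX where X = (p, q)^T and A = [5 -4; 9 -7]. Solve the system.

Coefficient matrix A = [[5, -4], [9, -7]].
Characteristic polynomial det(A - λI) = λ^2 + 2λ + 1 = 0.
Single eigenvalue λ = -1 with algebraic multiplicity 2.
Eigenvector v = (2,3); generalized eigenvector w with (A-λI)w=v is (-1,-2).
General solution: e^(-t)[c_1·v + c_2·(t·v + w)].

p(t) = 2c_1e^(-t) + 2c_2te^(-t) - c_2e^(-t), q(t) = 3c_1e^(-t) + 3c_2te^(-t) - 2c_2e^(-t)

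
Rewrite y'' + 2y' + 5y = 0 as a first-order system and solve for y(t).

y(t) = K_1e^(-t)cos(2t) + K_2e^(-t)sin(2t)

Let x_1 = y, x_2 = y'. Then x_1' = x_2 and x_2' = -5x_1 - 2x_2.
A = [[0,1],[-5,-2]]; det(A-λI) = λ^2 + 2λ + 5.
Eigenvalues λ = -1 ± 2i.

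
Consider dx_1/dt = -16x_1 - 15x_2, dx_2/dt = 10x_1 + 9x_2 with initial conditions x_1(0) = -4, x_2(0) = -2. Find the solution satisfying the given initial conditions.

x_1(t) = 14e^(-t) - 18e^(-6t), x_2(t) = -14e^(-t) + 12e^(-6t)

Coefficient matrix A = [[-16, -15], [10, 9]].
Characteristic polynomial det(A - λI) = λ^2 + 7λ + 6 = 0.
Eigenvalues λ = -6, -1.
For λ=-6: (A-λI) row 1 is [-10, -15], so an eigenvector is (3, -2).
For λ=-1: (A-λI) row 1 is [-15, -15], so an eigenvector is (1, -1).
General solution: c_1e^(-6t)(3,-2) + c_2e^(-t)(1,-1).
Applying x_1(0)=-4, x_2(0)=-2 gives c_1=-6, c_2=14.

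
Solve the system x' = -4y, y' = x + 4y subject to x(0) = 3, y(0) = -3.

x(t) = 6te^(2t) + 3e^(2t), y(t) = -3te^(2t) - 3e^(2t)

Coefficient matrix A = [[0, -4], [1, 4]].
Characteristic polynomial det(A - λI) = λ^2 - 4λ + 4 = 0.
Single eigenvalue λ = 2 with algebraic multiplicity 2.
Eigenvector v = (2,-1); generalized eigenvector w with (A-λI)w=v is (1,-1).
General solution: e^(2t)[C_1·v + C_2·(t·v + w)].
Applying x(0)=3, y(0)=-3 gives C_1=0, C_2=3.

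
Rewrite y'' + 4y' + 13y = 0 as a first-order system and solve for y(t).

y(t) = K_1e^(-2t)cos(3t) + K_2e^(-2t)sin(3t)

Let x_1 = y, x_2 = y'. Then x_1' = x_2 and x_2' = -13x_1 - 4x_2.
A = [[0,1],[-13,-4]]; det(A-λI) = λ^2 + 4λ + 13.
Eigenvalues λ = -2 ± 3i.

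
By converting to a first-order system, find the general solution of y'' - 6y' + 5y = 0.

y(t) = K_1e^(5t) + K_2e^(t)

Let x_1 = y, x_2 = y'. Then x_1' = x_2 and x_2' = -5x_1 + 6x_2.
A = [[0,1],[-5,6]]; det(A-λI) = λ^2 - 6λ + 5.
Eigenvalues λ = 5, 1 with eigenvectors (1,5), (1,1).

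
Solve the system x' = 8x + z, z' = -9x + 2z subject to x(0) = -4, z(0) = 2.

x(t) = -10te^(5t) - 4e^(5t), z(t) = 30te^(5t) + 2e^(5t)

Coefficient matrix A = [[8, 1], [-9, 2]].
Characteristic polynomial det(A - λI) = λ^2 - 10λ + 25 = 0.
Single eigenvalue λ = 5 with algebraic multiplicity 2.
Eigenvector v = (-1,3); generalized eigenvector w with (A-λI)w=v is (0,-1).
General solution: e^(5t)[C_1·v + C_2·(t·v + w)].
Applying x(0)=-4, z(0)=2 gives C_1=4, C_2=10.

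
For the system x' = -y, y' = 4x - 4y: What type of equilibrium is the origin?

stable improper node

A = [[0,-1],[4,-4]]; det(A-λI) = λ^2 + 4λ + 4.
repeated λ = -2 with a single eigenvector.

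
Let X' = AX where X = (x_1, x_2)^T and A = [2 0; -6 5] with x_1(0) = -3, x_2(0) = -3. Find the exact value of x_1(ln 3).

A = [[2,0],[-6,5]]; eigenvalues λ = 5, 2.
Eigenvectors: (0,1) for λ=5, (1,2) for λ=2.
From the initial condition, c_1 = 3, c_2 = -3.
x_1(ln 3) = (3)(3^5)(0) + (-3)(3^2)(1) = -27.

-27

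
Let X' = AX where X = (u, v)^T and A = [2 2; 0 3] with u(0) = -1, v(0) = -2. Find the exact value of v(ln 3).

-54

A = [[2,2],[0,3]]; eigenvalues λ = 2, 3.
Eigenvectors: (1,0) for λ=2, (-2,-1) for λ=3.
From the initial condition, c_1 = 3, c_2 = 2.
v(ln 3) = (3)(3^2)(0) + (2)(3^3)(-1) = -54.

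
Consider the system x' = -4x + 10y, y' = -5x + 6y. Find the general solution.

Coefficient matrix A = [[-4, 10], [-5, 6]].
Characteristic polynomial det(A - λI) = λ^2 - 2λ + 26 = 0.
Eigenvalues λ = 1 ± 5i (complex conjugate pair).
For λ=1+5i: an eigenvector is (-1,0) - i(1,1) = (-1 - i, 0 - i).
A real fundamental pair from Re and Im of e^((1+5i)t)v: X_1 = e^(t)(cos(5t)·(-1,0) + sin(5t)·(1,1)), X_2 = e^(t)(sin(5t)·(-1,0) - cos(5t)·(1,1)).
General solution: K_1X_1 + K_2X_2.

x(t) = K_1e^(t)sin(5t) - K_1e^(t)cos(5t) - K_2e^(t)sin(5t) - K_2e^(t)cos(5t), y(t) = K_1e^(t)sin(5t) - K_2e^(t)cos(5t)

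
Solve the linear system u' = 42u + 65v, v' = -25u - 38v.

Coefficient matrix A = [[42, 65], [-25, -38]].
Characteristic polynomial det(A - λI) = λ^2 - 4λ + 29 = 0.
Eigenvalues λ = 2 ± 5i (complex conjugate pair).
For λ=2+5i: an eigenvector is (-2,1) - i(-3,2) = (-2 + 3i, 1 - 2i).
A real fundamental pair from Re and Im of e^((2+5i)t)v: X_1 = e^(2t)(cos(5t)·(-2,1) + sin(5t)·(-3,2)), X_2 = e^(2t)(sin(5t)·(-2,1) - cos(5t)·(-3,2)).
General solution: K_1X_1 + K_2X_2.

u(t) = -3K_1e^(2t)sin(5t) - 2K_1e^(2t)cos(5t) - 2K_2e^(2t)sin(5t) + 3K_2e^(2t)cos(5t), v(t) = 2K_1e^(2t)sin(5t) + K_1e^(2t)cos(5t) + K_2e^(2t)sin(5t) - 2K_2e^(2t)cos(5t)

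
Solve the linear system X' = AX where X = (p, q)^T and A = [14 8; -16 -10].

p(t) = K_1e^(-2t) + K_2e^(6t), q(t) = -2K_1e^(-2t) - K_2e^(6t)

Coefficient matrix A = [[14, 8], [-16, -10]].
Characteristic polynomial det(A - λI) = λ^2 - 4λ - 12 = 0.
Eigenvalues λ = -2, 6.
For λ=-2: (A-λI) row 1 is [16, 8], so an eigenvector is (1, -2).
For λ=6: (A-λI) row 1 is [8, 8], so an eigenvector is (1, -1).
General solution: K_1e^(-2t)(1,-2) + K_2e^(6t)(1,-1).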